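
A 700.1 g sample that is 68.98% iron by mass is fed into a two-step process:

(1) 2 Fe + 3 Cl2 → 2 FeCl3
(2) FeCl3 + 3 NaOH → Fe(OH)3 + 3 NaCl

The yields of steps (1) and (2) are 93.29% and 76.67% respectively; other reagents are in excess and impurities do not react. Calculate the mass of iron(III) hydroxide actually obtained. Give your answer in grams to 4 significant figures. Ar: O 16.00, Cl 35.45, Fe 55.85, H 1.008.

Pure Fe = 700.1 × 0.6898 = 482.93 g.
M(Fe) = 55.85 g/mol.
M(Fe(OH)3) = 55.85 + 3(16.00) + 3(1.008) = 106.874 g/mol.
n(Fe) = 482.93 / 55.85 = 8.6469 mol.
Step 1 (Fe:FeCl3 = 2:2): theoretical n(FeCl3) = 8.6469 mol; at 93.29% yield, n(FeCl3) = 8.0667 mol.
Step 2 (FeCl3:Fe(OH)3 = 1:1): theoretical n(Fe(OH)3) = 8.0667 mol, so theoretical mass = 8.0667 × 106.874 = 862.12 g.
At 76.67% yield, actual mass of Fe(OH)3 = 862.12 × 0.7667 = 660.99 g.

661.0 g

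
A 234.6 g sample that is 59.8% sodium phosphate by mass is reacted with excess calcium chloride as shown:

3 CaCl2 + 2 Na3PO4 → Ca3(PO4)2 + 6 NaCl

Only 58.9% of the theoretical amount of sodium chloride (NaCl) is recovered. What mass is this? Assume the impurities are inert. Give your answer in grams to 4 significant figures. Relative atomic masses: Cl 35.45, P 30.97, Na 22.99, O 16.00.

Pure Na3PO4 available = 234.6 g × 0.598 = 140.29 g.
M(Na3PO4) = 3(22.99) + 30.97 + 4(16.00) = 163.94 g/mol.
M(NaCl) = 22.99 + 35.45 = 58.44 g/mol.
n(Na3PO4) = 140.29 g / 163.94 g/mol = 0.85574 mol.
From the equation the Na3PO4:NaCl mole ratio is 2:6, so n(NaCl) = 0.85574 × 6/2 = 2.5672 mol.
Mass of NaCl = 2.5672 mol × 58.44 g/mol = 150.03 g.
Actual mass collected = 150.03 g × 0.589 = 88.367 g.

88.37 g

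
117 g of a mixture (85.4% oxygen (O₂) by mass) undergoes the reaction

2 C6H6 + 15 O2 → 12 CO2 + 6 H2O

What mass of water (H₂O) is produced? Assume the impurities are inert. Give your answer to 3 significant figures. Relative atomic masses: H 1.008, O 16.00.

Mass of pure O2 = 117 g × 0.854 = 99.92 g.
M(O2) = 2(16.00) = 32.00 g/mol.
M(H2O) = 2(1.008) + 16.00 = 18.016 g/mol.
n(O2) = 99.92 g / 32.00 g/mol = 3.122 mol.
From the equation the O2:H2O mole ratio is 15:6, so n(H2O) = 3.122 × 6/15 = 1.249 mol.
Mass of H2O = 1.249 mol × 18.016 g/mol = 22.50 g.

22.5 g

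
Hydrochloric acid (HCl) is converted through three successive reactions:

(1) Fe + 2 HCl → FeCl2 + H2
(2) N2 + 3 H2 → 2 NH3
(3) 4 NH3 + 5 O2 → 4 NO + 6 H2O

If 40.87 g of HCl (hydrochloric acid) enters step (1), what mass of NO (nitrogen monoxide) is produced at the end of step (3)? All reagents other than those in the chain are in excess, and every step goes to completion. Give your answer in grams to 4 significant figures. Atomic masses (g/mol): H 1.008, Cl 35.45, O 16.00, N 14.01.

11.21 g

M(HCl) = 1.008 + 35.45 = 36.458 g/mol.
M(NO) = 14.01 + 16.00 = 30.01 g/mol.
n(HCl) = 40.87 / 36.458 = 1.1210 mol.
Reaction (1): HCl→H2 ratio 2:1 ⇒ n(H2) = 0.56051 mol.
Reaction (2): H2→NH3 ratio 3:2 ⇒ n(NH3) = 0.37367 mol.
Reaction (3): NH3→NO ratio 4:4 ⇒ n(NO) = 0.37367 mol.
Mass of NO = 0.37367 × 30.01 = 11.214 g.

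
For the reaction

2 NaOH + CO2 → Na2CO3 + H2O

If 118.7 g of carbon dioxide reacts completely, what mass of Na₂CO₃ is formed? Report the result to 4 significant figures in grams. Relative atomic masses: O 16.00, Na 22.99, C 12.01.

285.9 g

M(CO2) = 12.01 + 2(16.00) = 44.01 g/mol.
M(Na2CO3) = 2(22.99) + 12.01 + 3(16.00) = 105.99 g/mol.
n(CO2) = 118.70 g / 44.01 g/mol = 2.6971 mol.
From the equation the CO2:Na2CO3 mole ratio is 1:1, so n(Na2CO3) = 2.6971 × 1/1 = 2.6971 mol.
Mass of Na2CO3 = 2.6971 mol × 105.99 g/mol = 285.87 g.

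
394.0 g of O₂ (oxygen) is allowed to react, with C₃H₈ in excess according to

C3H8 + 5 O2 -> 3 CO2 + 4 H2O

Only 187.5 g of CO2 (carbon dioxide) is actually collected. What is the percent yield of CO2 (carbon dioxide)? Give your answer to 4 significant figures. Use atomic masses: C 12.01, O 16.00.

57.67 %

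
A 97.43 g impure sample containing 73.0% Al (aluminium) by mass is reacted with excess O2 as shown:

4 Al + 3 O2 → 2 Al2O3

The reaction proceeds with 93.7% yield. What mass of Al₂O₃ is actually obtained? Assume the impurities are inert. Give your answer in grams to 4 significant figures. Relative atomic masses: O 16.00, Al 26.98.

Pure Al available = 97.43 g × 0.730 = 71.124 g.
M(Al) = 26.98 g/mol.
M(Al2O3) = 2(26.98) + 3(16.00) = 101.96 g/mol.
n(Al) = 71.124 g / 26.98 g/mol = 2.6362 mol.
From the equation the Al:Al2O3 mole ratio is 4:2, so n(Al2O3) = 2.6362 × 2/4 = 1.3181 mol.
Mass of Al2O3 = 1.3181 mol × 101.96 g/mol = 134.39 g.
Actual mass collected = 134.39 g × 0.937 = 125.93 g.

125.9 g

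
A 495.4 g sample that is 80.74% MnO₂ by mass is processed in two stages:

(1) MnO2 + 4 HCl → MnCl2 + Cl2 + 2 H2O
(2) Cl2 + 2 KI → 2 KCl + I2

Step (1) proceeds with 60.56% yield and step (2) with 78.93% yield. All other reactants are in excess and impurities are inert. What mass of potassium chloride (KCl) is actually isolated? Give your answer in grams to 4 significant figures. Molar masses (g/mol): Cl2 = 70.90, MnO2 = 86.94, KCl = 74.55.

327.9 g

Pure MnO2 = 495.4 × 0.8074 = 399.99 g.
n(MnO2) = 399.99 / 86.94 = 4.6007 mol.
Step 1 (MnO2:Cl2 = 1:1): theoretical n(Cl2) = 4.6007 mol; at 60.56% yield, n(Cl2) = 2.7862 mol.
Step 2 (Cl2:KCl = 1:2): theoretical n(KCl) = 5.5724 mol, so theoretical mass = 5.5724 × 74.55 = 415.42 g.
At 78.93% yield, actual mass of KCl = 415.42 × 0.7893 = 327.89 g.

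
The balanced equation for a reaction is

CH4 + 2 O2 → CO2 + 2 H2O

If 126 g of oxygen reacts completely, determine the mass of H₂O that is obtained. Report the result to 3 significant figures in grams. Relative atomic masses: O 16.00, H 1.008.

M(O2) = 2(16.00) = 32.00 g/mol.
M(H2O) = 2(1.008) + 16.00 = 18.016 g/mol.
n(O2) = 126.0 g / 32.00 g/mol = 3.938 mol.
From the equation the O2:H2O mole ratio is 2:2, so n(H2O) = 3.938 × 2/2 = 3.938 mol.
Mass of H2O = 3.938 mol × 18.016 g/mol = 70.94 g.

70.9 g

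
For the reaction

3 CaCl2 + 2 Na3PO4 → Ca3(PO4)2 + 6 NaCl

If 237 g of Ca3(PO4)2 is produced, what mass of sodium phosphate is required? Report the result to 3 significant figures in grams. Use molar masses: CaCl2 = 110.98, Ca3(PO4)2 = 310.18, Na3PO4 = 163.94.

n(Ca3(PO4)2) = 237.0 g / 310.18 g/mol = 0.7641 mol.
From the equation the Ca3(PO4)2:Na3PO4 mole ratio is 1:2, so n(Na3PO4) = 0.7641 × 2/1 = 1.528 mol.
Mass of Na3PO4 = 1.528 mol × 163.94 g/mol = 250.5 g.

251 g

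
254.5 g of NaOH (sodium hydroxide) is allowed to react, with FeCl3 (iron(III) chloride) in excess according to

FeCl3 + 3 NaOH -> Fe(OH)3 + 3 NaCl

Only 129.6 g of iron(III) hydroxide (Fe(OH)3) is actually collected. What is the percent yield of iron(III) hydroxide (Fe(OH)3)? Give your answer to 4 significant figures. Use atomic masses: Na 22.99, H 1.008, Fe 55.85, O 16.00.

57.17 %

M(NaOH) = 22.99 + 16.00 + 1.008 = 39.998 g/mol.
M(Fe(OH)3) = 55.85 + 3(16.00) + 3(1.008) = 106.874 g/mol.
n(NaOH) = 254.50 g / 39.998 g/mol = 6.3628 mol.
From the equation the NaOH:Fe(OH)3 mole ratio is 3:1, so n(Fe(OH)3) = 6.3628 × 1/3 = 2.1209 mol.
Mass of Fe(OH)3 = 2.1209 mol × 106.874 g/mol = 226.67 g.
This is the theoretical yield. Percent yield = 129.6 g / 226.67 g × 100% = 57.175%.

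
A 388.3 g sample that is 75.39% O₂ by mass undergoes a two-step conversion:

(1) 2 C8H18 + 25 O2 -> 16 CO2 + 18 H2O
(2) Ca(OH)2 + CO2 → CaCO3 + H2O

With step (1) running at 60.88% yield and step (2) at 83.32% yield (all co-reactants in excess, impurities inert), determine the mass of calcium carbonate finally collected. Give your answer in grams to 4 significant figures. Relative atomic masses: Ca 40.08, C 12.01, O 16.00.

Pure O2 = 388.3 × 0.7539 = 292.74 g.
M(O2) = 2(16.00) = 32.00 g/mol.
M(CaCO3) = 40.08 + 12.01 + 3(16.00) = 100.09 g/mol.
n(O2) = 292.74 / 32.00 = 9.1481 mol.
Step 1 (O2:CO2 = 25:16): theoretical n(CO2) = 5.8548 mol; at 60.88% yield, n(CO2) = 3.5644 mol.
Step 2 (CO2:CaCO3 = 1:1): theoretical n(CaCO3) = 3.5644 mol, so theoretical mass = 3.5644 × 100.09 = 356.76 g.
At 83.32% yield, actual mass of CaCO3 = 356.76 × 0.8332 = 297.25 g.

297.3 g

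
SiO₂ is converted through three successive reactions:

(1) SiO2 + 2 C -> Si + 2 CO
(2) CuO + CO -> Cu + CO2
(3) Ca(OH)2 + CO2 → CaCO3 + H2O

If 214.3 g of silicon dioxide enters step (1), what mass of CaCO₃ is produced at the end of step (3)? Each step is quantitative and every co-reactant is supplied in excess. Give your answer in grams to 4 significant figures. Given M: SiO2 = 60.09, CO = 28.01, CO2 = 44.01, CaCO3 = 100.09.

713.9 g

n(SiO2) = 214.3 / 60.09 = 3.5663 mol.
Reaction (1): SiO2→CO ratio 1:2 ⇒ n(CO) = 7.1326 mol.
Reaction (2): CO→CO2 ratio 1:1 ⇒ n(CO2) = 7.1326 mol.
Reaction (3): CO2→CaCO3 ratio 1:1 ⇒ n(CaCO3) = 7.1326 mol.
Mass of CaCO3 = 7.1326 × 100.09 = 713.91 g.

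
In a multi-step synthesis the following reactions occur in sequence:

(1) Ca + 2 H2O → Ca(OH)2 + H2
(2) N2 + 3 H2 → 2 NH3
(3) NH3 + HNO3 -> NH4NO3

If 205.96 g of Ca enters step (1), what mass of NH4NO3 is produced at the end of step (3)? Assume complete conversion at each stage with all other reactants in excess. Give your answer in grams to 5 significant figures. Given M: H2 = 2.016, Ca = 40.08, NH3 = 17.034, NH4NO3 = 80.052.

274.24 g

n(Ca) = 205.96 / 40.08 = 5.13872 mol.
Reaction (1): Ca→H2 ratio 1:1 ⇒ n(H2) = 5.13872 mol.
Reaction (2): H2→NH3 ratio 3:2 ⇒ n(NH3) = 3.42582 mol.
Reaction (3): NH3→NH4NO3 ratio 1:1 ⇒ n(NH4NO3) = 3.42582 mol.
Mass of NH4NO3 = 3.42582 × 80.052 = 274.243 g.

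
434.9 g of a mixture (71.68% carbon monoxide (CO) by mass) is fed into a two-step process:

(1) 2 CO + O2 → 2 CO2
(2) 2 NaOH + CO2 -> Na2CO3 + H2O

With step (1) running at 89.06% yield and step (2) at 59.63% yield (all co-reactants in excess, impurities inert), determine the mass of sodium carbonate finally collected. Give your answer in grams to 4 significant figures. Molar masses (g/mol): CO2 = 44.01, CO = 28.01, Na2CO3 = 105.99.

626.5 g

Pure CO = 434.9 × 0.7168 = 311.74 g.
n(CO) = 311.74 / 28.01 = 11.129 mol.
Step 1 (CO:CO2 = 2:2): theoretical n(CO2) = 11.129 mol; at 89.06% yield, n(CO2) = 9.9119 mol.
Step 2 (CO2:Na2CO3 = 1:1): theoretical n(Na2CO3) = 9.9119 mol, so theoretical mass = 9.9119 × 105.99 = 1050.6 g.
At 59.63% yield, actual mass of Na2CO3 = 1050.6 × 0.5963 = 626.45 g.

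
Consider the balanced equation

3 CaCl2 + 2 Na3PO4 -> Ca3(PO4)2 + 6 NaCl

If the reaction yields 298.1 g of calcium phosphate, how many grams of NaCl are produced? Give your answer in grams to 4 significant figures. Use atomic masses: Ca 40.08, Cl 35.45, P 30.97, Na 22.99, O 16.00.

M(Ca3(PO4)2) = 3(40.08) + 2(30.97) + 8(16.00) = 310.18 g/mol.
M(NaCl) = 22.99 + 35.45 = 58.44 g/mol.
n(Ca3(PO4)2) = 298.10 g / 310.18 g/mol = 0.96105 mol.
From the equation the Ca3(PO4)2:NaCl mole ratio is 1:6, so n(NaCl) = 0.96105 × 6/1 = 5.7663 mol.
Mass of NaCl = 5.7663 mol × 58.44 g/mol = 336.98 g.

337.0 g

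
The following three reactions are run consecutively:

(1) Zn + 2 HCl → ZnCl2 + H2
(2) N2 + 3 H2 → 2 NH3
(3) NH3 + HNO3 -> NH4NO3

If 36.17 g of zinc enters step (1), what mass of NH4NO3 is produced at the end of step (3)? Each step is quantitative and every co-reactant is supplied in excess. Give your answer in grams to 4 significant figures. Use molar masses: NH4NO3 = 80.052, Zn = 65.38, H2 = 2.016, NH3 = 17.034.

29.52 g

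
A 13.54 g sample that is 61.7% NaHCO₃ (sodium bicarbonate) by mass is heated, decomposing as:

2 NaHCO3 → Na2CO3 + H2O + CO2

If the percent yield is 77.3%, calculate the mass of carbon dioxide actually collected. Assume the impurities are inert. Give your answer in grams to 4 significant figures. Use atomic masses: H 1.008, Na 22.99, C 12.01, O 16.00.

Pure NaHCO3 available = 13.54 g × 0.617 = 8.3542 g.
M(NaHCO3) = 22.99 + 1.008 + 12.01 + 3(16.00) = 84.008 g/mol.
M(CO2) = 12.01 + 2(16.00) = 44.01 g/mol.
n(NaHCO3) = 8.3542 g / 84.008 g/mol = 0.099445 mol.
From the equation the NaHCO3:CO2 mole ratio is 2:1, so n(CO2) = 0.099445 × 1/2 = 0.049723 mol.
Mass of CO2 = 0.049723 mol × 44.01 g/mol = 2.1883 g.
Actual mass collected = 2.1883 g × 0.773 = 1.6915 g.

1.692 g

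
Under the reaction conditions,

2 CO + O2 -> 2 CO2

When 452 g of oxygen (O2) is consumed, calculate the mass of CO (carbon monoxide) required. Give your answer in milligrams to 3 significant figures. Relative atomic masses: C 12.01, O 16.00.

791000 mg

M(O2) = 2(16.00) = 32.00 g/mol.
M(CO) = 12.01 + 16.00 = 28.01 g/mol.
n(O2) = 452.0 g / 32.00 g/mol = 14.12 mol.
From the equation the O2:CO mole ratio is 1:2, so n(CO) = 14.12 × 2/1 = 28.25 mol.
Mass of CO = 28.25 mol × 28.01 g/mol = 791.3 g.
Converting to mg: 791.3 g = 791000 mg.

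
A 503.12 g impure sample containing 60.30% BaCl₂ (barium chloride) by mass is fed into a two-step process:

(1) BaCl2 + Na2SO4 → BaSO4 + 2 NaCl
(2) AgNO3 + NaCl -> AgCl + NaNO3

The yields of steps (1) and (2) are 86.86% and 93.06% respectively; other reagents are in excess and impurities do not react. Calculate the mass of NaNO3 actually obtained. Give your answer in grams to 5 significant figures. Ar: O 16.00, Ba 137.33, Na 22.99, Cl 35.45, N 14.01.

200.21 g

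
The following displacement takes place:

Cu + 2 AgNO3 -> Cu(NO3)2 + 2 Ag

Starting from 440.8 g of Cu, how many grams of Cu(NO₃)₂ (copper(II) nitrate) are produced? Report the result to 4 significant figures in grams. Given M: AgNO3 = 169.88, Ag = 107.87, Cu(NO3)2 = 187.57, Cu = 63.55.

1301 g

n(Cu) = 440.80 g / 63.55 g/mol = 6.9363 mol.
From the equation the Cu:Cu(NO3)2 mole ratio is 1:1, so n(Cu(NO3)2) = 6.9363 × 1/1 = 6.9363 mol.
Mass of Cu(NO3)2 = 6.9363 mol × 187.57 g/mol = 1301.0 g.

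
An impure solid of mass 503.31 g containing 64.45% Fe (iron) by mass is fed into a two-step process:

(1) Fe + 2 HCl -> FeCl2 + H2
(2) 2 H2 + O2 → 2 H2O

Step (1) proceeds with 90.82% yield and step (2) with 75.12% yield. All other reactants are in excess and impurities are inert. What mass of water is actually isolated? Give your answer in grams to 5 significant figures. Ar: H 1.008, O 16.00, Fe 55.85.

Pure Fe = 503.31 × 0.6445 = 324.383 g.
M(Fe) = 55.85 g/mol.
M(H2O) = 2(1.008) + 16.00 = 18.016 g/mol.
n(Fe) = 324.383 / 55.85 = 5.80812 mol.
Step 1 (Fe:H2 = 1:1): theoretical n(H2) = 5.80812 mol; at 90.82% yield, n(H2) = 5.27493 mol.
Step 2 (H2:H2O = 2:2): theoretical n(H2O) = 5.27493 mol, so theoretical mass = 5.27493 × 18.016 = 95.0332 g.
At 75.12% yield, actual mass of H2O = 95.0332 × 0.7512 = 71.3889 g.

71.389 g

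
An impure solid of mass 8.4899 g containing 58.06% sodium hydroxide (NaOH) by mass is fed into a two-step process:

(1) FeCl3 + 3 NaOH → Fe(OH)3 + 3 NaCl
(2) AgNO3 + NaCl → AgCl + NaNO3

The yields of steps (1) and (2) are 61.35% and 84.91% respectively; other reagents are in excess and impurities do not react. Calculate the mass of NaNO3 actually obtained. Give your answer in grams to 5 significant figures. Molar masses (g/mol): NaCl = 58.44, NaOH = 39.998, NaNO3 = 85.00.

5.4567 g

Pure NaOH = 8.4899 × 0.5806 = 4.92924 g.
n(NaOH) = 4.92924 / 39.998 = 0.123237 mol.
Step 1 (NaOH:NaCl = 3:3): theoretical n(NaCl) = 0.123237 mol; at 61.35% yield, n(NaCl) = 0.0756059 mol.
Step 2 (NaCl:NaNO3 = 1:1): theoretical n(NaNO3) = 0.0756059 mol, so theoretical mass = 0.0756059 × 85.00 = 6.42650 g.
At 84.91% yield, actual mass of NaNO3 = 6.42650 × 0.8491 = 5.45675 g.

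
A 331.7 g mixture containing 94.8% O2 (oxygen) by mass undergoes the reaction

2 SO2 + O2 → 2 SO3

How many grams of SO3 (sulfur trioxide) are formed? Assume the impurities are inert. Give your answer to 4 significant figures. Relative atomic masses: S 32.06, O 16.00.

Mass of pure O2 = 331.7 g × 0.948 = 314.45 g.
M(O2) = 2(16.00) = 32.00 g/mol.
M(SO3) = 32.06 + 3(16.00) = 80.06 g/mol.
n(O2) = 314.45 g / 32.00 g/mol = 9.8266 mol.
From the equation the O2:SO3 mole ratio is 1:2, so n(SO3) = 9.8266 × 2/1 = 19.653 mol.
Mass of SO3 = 19.653 mol × 80.06 g/mol = 1573.4 g.

1573 g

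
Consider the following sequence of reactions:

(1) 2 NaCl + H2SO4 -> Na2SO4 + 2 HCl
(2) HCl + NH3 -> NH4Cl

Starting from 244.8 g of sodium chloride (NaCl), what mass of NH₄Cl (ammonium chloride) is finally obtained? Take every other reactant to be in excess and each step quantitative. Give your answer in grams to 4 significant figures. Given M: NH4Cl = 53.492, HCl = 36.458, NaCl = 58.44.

n(NaCl) = 244.80 / 58.44 = 4.1889 mol.
Step 1 gives a 2:2 ratio of NaCl to HCl, so n(HCl) = 4.1889 mol.
In step 2 the HCl:NH4Cl ratio is 1:1, so n(NH4Cl) = 4.1889 mol.
Mass of NH4Cl = 4.1889 × 53.492 = 224.07 g.

224.1 g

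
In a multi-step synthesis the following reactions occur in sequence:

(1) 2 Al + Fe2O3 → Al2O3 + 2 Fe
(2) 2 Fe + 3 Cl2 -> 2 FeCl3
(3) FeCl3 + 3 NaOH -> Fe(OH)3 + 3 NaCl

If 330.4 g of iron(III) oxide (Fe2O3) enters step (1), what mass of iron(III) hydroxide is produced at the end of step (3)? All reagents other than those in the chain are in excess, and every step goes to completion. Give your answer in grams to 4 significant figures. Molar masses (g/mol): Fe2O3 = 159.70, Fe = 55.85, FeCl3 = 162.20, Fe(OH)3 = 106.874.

n(Fe2O3) = 330.4 / 159.70 = 2.0689 mol.
Reaction (1): Fe2O3→Fe ratio 1:2 ⇒ n(Fe) = 4.1378 mol.
Reaction (2): Fe→FeCl3 ratio 2:2 ⇒ n(FeCl3) = 4.1378 mol.
Reaction (3): FeCl3→Fe(OH)3 ratio 1:1 ⇒ n(Fe(OH)3) = 4.1378 mol.
Mass of Fe(OH)3 = 4.1378 × 106.874 = 442.22 g.

442.2 g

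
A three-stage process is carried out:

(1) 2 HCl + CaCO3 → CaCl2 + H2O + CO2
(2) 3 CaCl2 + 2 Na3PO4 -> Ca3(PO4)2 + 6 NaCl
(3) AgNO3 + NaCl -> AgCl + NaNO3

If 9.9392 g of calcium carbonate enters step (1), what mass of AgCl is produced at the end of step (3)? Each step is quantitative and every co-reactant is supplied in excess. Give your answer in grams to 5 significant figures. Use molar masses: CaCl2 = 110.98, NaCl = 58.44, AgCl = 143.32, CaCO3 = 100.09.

n(CaCO3) = 9.9392 / 100.09 = 0.0993026 mol.
Reaction (1): CaCO3→CaCl2 ratio 1:1 ⇒ n(CaCl2) = 0.0993026 mol.
Reaction (2): CaCl2→NaCl ratio 3:6 ⇒ n(NaCl) = 0.198605 mol.
Reaction (3): NaCl→AgCl ratio 1:1 ⇒ n(AgCl) = 0.198605 mol.
Mass of AgCl = 0.198605 × 143.32 = 28.4641 g.

28.464 g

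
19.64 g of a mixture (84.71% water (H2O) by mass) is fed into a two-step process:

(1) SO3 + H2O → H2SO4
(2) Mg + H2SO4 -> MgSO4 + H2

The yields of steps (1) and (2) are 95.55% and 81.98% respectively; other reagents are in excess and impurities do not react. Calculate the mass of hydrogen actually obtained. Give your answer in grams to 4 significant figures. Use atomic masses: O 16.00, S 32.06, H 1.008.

1.458 g

Pure H2O = 19.64 × 0.8471 = 16.637 g.
M(H2O) = 2(1.008) + 16.00 = 18.016 g/mol.
M(H2) = 2(1.008) = 2.016 g/mol.
n(H2O) = 16.637 / 18.016 = 0.92346 mol.
Step 1 (H2O:H2SO4 = 1:1): theoretical n(H2SO4) = 0.92346 mol; at 95.55% yield, n(H2SO4) = 0.88237 mol.
Step 2 (H2SO4:H2 = 1:1): theoretical n(H2) = 0.88237 mol, so theoretical mass = 0.88237 × 2.016 = 1.7788 g.
At 81.98% yield, actual mass of H2 = 1.7788 × 0.8198 = 1.4583 g.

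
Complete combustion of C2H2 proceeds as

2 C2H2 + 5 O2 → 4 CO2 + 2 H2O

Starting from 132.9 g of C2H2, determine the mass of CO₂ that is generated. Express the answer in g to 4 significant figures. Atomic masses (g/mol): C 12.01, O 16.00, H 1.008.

M(C2H2) = 2(12.01) + 2(1.008) = 26.036 g/mol.
M(CO2) = 12.01 + 2(16.00) = 44.01 g/mol.
n(C2H2) = 132.90 g / 26.036 g/mol = 5.1045 mol.
From the equation the C2H2:CO2 mole ratio is 2:4, so n(CO2) = 5.1045 × 4/2 = 10.209 mol.
Mass of CO2 = 10.209 mol × 44.01 g/mol = 449.30 g.

449.3 g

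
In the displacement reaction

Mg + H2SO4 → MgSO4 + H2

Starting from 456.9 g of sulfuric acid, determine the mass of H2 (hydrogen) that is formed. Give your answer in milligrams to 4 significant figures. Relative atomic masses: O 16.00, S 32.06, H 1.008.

9392 mg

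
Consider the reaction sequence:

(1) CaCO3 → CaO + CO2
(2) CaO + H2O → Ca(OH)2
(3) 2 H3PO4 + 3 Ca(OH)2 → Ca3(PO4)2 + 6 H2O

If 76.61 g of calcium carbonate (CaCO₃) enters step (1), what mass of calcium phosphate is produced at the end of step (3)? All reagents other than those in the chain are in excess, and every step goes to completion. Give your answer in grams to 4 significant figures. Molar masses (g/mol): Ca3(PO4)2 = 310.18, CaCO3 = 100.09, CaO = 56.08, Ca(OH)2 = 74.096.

n(CaCO3) = 76.61 / 100.09 = 0.76541 mol.
Reaction (1): CaCO3→CaO ratio 1:1 ⇒ n(CaO) = 0.76541 mol.
Reaction (2): CaO→Ca(OH)2 ratio 1:1 ⇒ n(Ca(OH)2) = 0.76541 mol.
Reaction (3): Ca(OH)2→Ca3(PO4)2 ratio 3:1 ⇒ n(Ca3(PO4)2) = 0.25514 mol.
Mass of Ca3(PO4)2 = 0.25514 × 310.18 = 79.138 g.

79.14 g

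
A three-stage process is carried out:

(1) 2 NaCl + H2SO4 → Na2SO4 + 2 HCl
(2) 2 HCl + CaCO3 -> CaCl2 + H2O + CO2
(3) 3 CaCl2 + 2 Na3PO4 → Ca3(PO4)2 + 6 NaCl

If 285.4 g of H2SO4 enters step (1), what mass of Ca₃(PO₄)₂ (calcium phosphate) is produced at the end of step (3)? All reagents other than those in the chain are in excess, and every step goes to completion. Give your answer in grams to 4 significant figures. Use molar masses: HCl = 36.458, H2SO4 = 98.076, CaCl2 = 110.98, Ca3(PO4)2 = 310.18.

n(H2SO4) = 285.4 / 98.076 = 2.9100 mol.
Reaction (1): H2SO4→HCl ratio 1:2 ⇒ n(HCl) = 5.8200 mol.
Reaction (2): HCl→CaCl2 ratio 2:1 ⇒ n(CaCl2) = 2.9100 mol.
Reaction (3): CaCl2→Ca3(PO4)2 ratio 3:1 ⇒ n(Ca3(PO4)2) = 0.97000 mol.
Mass of Ca3(PO4)2 = 0.97000 × 310.18 = 300.87 g.

300.9 g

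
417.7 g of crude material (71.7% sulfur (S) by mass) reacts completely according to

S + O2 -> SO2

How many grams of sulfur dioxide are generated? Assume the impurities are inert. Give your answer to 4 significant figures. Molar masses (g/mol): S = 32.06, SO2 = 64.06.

598.4 g

Mass of pure S = 417.7 g × 0.717 = 299.49 g.
n(S) = 299.49 g / 32.06 g/mol = 9.3416 mol.
From the equation the S:SO2 mole ratio is 1:1, so n(SO2) = 9.3416 × 1/1 = 9.3416 mol.
Mass of SO2 = 9.3416 mol × 64.06 g/mol = 598.42 g.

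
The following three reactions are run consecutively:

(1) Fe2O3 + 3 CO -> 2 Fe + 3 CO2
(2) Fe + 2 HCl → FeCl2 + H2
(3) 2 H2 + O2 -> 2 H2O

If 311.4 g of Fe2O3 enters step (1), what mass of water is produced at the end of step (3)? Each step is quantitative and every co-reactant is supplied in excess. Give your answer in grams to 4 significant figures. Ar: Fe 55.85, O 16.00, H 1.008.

70.26 g

M(Fe2O3) = 2(55.85) + 3(16.00) = 159.70 g/mol.
M(H2O) = 2(1.008) + 16.00 = 18.016 g/mol.
n(Fe2O3) = 311.4 / 159.70 = 1.9499 mol.
Reaction (1): Fe2O3→Fe ratio 1:2 ⇒ n(Fe) = 3.8998 mol.
Reaction (2): Fe→H2 ratio 1:1 ⇒ n(H2) = 3.8998 mol.
Reaction (3): H2→H2O ratio 2:2 ⇒ n(H2O) = 3.8998 mol.
Mass of H2O = 3.8998 × 18.016 = 70.259 g.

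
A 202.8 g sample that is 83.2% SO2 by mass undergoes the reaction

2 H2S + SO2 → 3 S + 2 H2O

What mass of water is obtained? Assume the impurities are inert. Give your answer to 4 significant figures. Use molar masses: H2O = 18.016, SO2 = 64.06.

94.91 g

Mass of pure SO2 = 202.8 g × 0.832 = 168.73 g.
n(SO2) = 168.73 g / 64.06 g/mol = 2.6339 mol.
From the equation the SO2:H2O mole ratio is 1:2, so n(H2O) = 2.6339 × 2/1 = 5.2679 mol.
Mass of H2O = 5.2679 mol × 18.016 g/mol = 94.906 g.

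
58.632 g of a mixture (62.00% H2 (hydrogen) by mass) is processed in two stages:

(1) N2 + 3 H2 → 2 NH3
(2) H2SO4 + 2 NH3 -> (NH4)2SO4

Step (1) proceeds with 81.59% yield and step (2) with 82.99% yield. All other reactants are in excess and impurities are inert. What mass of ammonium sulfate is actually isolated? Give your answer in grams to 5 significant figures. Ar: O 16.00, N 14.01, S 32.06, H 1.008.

537.80 g

Pure H2 = 58.632 × 0.6200 = 36.3518 g.
M(H2) = 2(1.008) = 2.016 g/mol.
M((NH4)2SO4) = 2(14.01) + 8(1.008) + 32.06 + 4(16.00) = 132.144 g/mol.
n(H2) = 36.3518 / 2.016 = 18.0317 mol.
Step 1 (H2:NH3 = 3:2): theoretical n(NH3) = 12.0211 mol; at 81.59% yield, n(NH3) = 9.80802 mol.
Step 2 (NH3:(NH4)2SO4 = 2:1): theoretical n((NH4)2SO4) = 4.90401 mol, so theoretical mass = 4.90401 × 132.144 = 648.036 g.
At 82.99% yield, actual mass of (NH4)2SO4 = 648.036 × 0.8299 = 537.805 g.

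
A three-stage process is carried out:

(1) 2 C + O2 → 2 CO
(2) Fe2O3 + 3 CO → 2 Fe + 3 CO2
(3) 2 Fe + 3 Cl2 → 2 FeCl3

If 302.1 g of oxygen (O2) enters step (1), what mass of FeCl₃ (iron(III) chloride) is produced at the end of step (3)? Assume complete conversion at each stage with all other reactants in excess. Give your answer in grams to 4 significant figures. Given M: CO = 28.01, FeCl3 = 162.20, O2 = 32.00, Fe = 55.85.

n(O2) = 302.1 / 32.00 = 9.4406 mol.
Reaction (1): O2→CO ratio 1:2 ⇒ n(CO) = 18.881 mol.
Reaction (2): CO→Fe ratio 3:2 ⇒ n(Fe) = 12.588 mol.
Reaction (3): Fe→FeCl3 ratio 2:2 ⇒ n(FeCl3) = 12.588 mol.
Mass of FeCl3 = 12.588 × 162.20 = 2041.7 g.

2042 g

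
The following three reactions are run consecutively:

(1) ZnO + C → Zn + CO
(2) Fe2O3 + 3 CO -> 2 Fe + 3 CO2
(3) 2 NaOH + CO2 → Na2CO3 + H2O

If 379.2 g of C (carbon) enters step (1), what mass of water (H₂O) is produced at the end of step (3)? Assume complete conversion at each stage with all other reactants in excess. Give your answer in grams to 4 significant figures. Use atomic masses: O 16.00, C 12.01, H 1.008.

M(C) = 12.01 g/mol.
M(H2O) = 2(1.008) + 16.00 = 18.016 g/mol.
n(C) = 379.2 / 12.01 = 31.574 mol.
Reaction (1): C→CO ratio 1:1 ⇒ n(CO) = 31.574 mol.
Reaction (2): CO→CO2 ratio 3:3 ⇒ n(CO2) = 31.574 mol.
Reaction (3): CO2→H2O ratio 1:1 ⇒ n(H2O) = 31.574 mol.
Mass of H2O = 31.574 × 18.016 = 568.83 g.

568.8 g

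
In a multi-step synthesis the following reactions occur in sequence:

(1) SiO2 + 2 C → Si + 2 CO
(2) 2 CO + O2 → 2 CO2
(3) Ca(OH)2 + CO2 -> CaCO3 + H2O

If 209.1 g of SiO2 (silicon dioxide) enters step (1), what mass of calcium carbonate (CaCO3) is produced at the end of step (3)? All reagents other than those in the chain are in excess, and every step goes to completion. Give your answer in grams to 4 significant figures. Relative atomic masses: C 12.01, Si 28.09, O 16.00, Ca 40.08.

696.6 g

M(SiO2) = 28.09 + 2(16.00) = 60.09 g/mol.
M(CaCO3) = 40.08 + 12.01 + 3(16.00) = 100.09 g/mol.
n(SiO2) = 209.1 / 60.09 = 3.4798 mol.
Reaction (1): SiO2→CO ratio 1:2 ⇒ n(CO) = 6.9596 mol.
Reaction (2): CO→CO2 ratio 2:2 ⇒ n(CO2) = 6.9596 mol.
Reaction (3): CO2→CaCO3 ratio 1:1 ⇒ n(CaCO3) = 6.9596 mol.
Mass of CaCO3 = 6.9596 × 100.09 = 696.58 g.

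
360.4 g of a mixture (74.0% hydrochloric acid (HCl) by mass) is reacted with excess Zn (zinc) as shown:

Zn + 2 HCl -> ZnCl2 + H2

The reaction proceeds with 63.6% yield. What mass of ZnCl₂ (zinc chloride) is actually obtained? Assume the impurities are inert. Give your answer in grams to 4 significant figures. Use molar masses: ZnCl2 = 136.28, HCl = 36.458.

Pure HCl available = 360.4 g × 0.740 = 266.70 g.
n(HCl) = 266.70 g / 36.458 g/mol = 7.3152 mol.
From the equation the HCl:ZnCl2 mole ratio is 2:1, so n(ZnCl2) = 7.3152 × 1/2 = 3.6576 mol.
Mass of ZnCl2 = 3.6576 mol × 136.28 g/mol = 498.45 g.
Actual mass collected = 498.45 g × 0.636 = 317.02 g.

317.0 g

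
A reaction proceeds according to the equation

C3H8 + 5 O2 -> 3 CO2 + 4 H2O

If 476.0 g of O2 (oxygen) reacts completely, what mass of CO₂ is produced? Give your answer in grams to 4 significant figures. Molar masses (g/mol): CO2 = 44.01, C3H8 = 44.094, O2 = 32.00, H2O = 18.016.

392.8 g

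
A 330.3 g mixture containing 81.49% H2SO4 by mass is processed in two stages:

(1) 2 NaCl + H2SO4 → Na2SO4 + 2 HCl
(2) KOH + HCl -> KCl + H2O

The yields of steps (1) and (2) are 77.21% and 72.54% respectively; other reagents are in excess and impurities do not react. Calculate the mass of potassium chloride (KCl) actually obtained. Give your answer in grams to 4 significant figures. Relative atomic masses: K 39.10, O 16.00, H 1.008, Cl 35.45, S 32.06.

229.2 g

Pure H2SO4 = 330.3 × 0.8149 = 269.16 g.
M(H2SO4) = 2(1.008) + 32.06 + 4(16.00) = 98.076 g/mol.
M(KCl) = 39.10 + 35.45 = 74.55 g/mol.
n(H2SO4) = 269.16 / 98.076 = 2.7444 mol.
Step 1 (H2SO4:HCl = 1:2): theoretical n(HCl) = 5.4888 mol; at 77.21% yield, n(HCl) = 4.2379 mol.
Step 2 (HCl:KCl = 1:1): theoretical n(KCl) = 4.2379 mol, so theoretical mass = 4.2379 × 74.55 = 315.94 g.
At 72.54% yield, actual mass of KCl = 315.94 × 0.7254 = 229.18 g.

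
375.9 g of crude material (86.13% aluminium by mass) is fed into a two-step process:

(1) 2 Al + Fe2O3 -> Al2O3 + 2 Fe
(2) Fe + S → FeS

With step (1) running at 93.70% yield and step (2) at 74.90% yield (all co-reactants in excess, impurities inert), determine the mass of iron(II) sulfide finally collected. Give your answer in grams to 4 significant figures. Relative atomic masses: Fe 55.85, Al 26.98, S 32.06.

Pure Al = 375.9 × 0.8613 = 323.76 g.
M(Al) = 26.98 g/mol.
M(FeS) = 55.85 + 32.06 = 87.91 g/mol.
n(Al) = 323.76 / 26.98 = 12.000 mol.
Step 1 (Al:Fe = 2:2): theoretical n(Fe) = 12.000 mol; at 93.70% yield, n(Fe) = 11.244 mol.
Step 2 (Fe:FeS = 1:1): theoretical n(FeS) = 11.244 mol, so theoretical mass = 11.244 × 87.91 = 988.47 g.
At 74.90% yield, actual mass of FeS = 988.47 × 0.7490 = 740.36 g.

740.4 g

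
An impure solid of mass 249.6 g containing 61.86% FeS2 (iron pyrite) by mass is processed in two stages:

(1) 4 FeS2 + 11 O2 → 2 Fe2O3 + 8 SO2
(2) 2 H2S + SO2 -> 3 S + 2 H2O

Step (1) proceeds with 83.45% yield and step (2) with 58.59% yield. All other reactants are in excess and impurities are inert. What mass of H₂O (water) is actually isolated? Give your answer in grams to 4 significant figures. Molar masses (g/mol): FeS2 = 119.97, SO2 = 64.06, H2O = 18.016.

45.35 g

Pure FeS2 = 249.6 × 0.6186 = 154.40 g.
n(FeS2) = 154.40 / 119.97 = 1.2870 mol.
Step 1 (FeS2:SO2 = 4:8): theoretical n(SO2) = 2.5740 mol; at 83.45% yield, n(SO2) = 2.1480 mol.
Step 2 (SO2:H2O = 1:2): theoretical n(H2O) = 4.2960 mol, so theoretical mass = 4.2960 × 18.016 = 77.397 g.
At 58.59% yield, actual mass of H2O = 77.397 × 0.5859 = 45.347 g.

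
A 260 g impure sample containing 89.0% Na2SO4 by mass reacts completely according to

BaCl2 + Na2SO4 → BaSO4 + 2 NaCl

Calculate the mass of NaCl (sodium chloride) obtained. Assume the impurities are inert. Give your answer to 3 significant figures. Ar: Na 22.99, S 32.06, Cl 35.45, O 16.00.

190 g

Mass of pure Na2SO4 = 260 g × 0.890 = 231.4 g.
M(Na2SO4) = 2(22.99) + 32.06 + 4(16.00) = 142.04 g/mol.
M(NaCl) = 22.99 + 35.45 = 58.44 g/mol.
n(Na2SO4) = 231.4 g / 142.04 g/mol = 1.629 mol.
From the equation the Na2SO4:NaCl mole ratio is 1:2, so n(NaCl) = 1.629 × 2/1 = 3.258 mol.
Mass of NaCl = 3.258 mol × 58.44 g/mol = 190.4 g.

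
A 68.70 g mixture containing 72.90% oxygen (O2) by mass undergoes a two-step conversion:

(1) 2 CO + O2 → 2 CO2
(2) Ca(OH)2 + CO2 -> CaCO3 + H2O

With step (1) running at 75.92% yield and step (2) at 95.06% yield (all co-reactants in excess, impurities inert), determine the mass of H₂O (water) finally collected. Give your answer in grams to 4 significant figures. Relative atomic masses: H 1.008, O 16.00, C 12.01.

Pure O2 = 68.70 × 0.7290 = 50.082 g.
M(O2) = 2(16.00) = 32.00 g/mol.
M(H2O) = 2(1.008) + 16.00 = 18.016 g/mol.
n(O2) = 50.082 / 32.00 = 1.5651 mol.
Step 1 (O2:CO2 = 1:2): theoretical n(CO2) = 3.1301 mol; at 75.92% yield, n(CO2) = 2.3764 mol.
Step 2 (CO2:H2O = 1:1): theoretical n(H2O) = 2.3764 mol, so theoretical mass = 2.3764 × 18.016 = 42.813 g.
At 95.06% yield, actual mass of H2O = 42.813 × 0.9506 = 40.698 g.

40.70 g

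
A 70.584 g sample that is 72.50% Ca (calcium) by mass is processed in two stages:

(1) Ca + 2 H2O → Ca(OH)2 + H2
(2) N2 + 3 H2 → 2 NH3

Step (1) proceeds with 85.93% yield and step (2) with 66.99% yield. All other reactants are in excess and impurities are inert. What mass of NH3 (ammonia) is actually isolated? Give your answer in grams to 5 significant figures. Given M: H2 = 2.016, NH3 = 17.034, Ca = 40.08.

8.3464 g

Pure Ca = 70.584 × 0.7250 = 51.1734 g.
n(Ca) = 51.1734 / 40.08 = 1.27678 mol.
Step 1 (Ca:H2 = 1:1): theoretical n(H2) = 1.27678 mol; at 85.93% yield, n(H2) = 1.09714 mol.
Step 2 (H2:NH3 = 3:2): theoretical n(NH3) = 0.731426 mol, so theoretical mass = 0.731426 × 17.034 = 12.4591 g.
At 66.99% yield, actual mass of NH3 = 12.4591 × 0.6699 = 8.34635 g.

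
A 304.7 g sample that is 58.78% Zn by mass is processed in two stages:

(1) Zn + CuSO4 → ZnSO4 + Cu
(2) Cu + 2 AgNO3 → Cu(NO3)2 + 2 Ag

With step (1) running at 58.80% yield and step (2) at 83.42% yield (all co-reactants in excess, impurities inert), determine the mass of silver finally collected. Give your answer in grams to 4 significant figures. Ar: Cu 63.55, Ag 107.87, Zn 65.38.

Pure Zn = 304.7 × 0.5878 = 179.10 g.
M(Zn) = 65.38 g/mol.
M(Ag) = 107.87 g/mol.
n(Zn) = 179.10 / 65.38 = 2.7394 mol.
Step 1 (Zn:Cu = 1:1): theoretical n(Cu) = 2.7394 mol; at 58.80% yield, n(Cu) = 1.6108 mol.
Step 2 (Cu:Ag = 1:2): theoretical n(Ag) = 3.2215 mol, so theoretical mass = 3.2215 × 107.87 = 347.51 g.
At 83.42% yield, actual mass of Ag = 347.51 × 0.8342 = 289.89 g.

289.9 g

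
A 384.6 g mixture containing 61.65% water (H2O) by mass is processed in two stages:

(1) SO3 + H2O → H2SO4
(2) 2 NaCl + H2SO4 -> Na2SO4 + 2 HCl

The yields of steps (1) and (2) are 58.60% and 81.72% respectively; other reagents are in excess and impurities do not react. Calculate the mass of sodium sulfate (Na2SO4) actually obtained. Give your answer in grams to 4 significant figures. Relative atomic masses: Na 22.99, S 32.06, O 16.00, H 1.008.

895.2 g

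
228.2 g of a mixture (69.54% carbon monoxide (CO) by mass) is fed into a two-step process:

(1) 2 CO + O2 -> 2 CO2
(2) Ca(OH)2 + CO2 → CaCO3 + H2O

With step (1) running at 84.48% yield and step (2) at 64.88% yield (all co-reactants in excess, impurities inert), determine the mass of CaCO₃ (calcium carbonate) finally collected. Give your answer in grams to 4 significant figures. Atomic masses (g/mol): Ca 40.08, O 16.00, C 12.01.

310.8 g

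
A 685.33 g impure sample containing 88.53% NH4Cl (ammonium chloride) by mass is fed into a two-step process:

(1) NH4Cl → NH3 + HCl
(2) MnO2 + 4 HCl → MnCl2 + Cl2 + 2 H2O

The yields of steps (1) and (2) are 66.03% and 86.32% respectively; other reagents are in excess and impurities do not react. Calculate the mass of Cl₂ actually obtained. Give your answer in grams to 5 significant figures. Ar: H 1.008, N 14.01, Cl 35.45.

Pure NH4Cl = 685.33 × 0.8853 = 606.723 g.
M(NH4Cl) = 14.01 + 4(1.008) + 35.45 = 53.492 g/mol.
M(Cl2) = 2(35.45) = 70.90 g/mol.
n(NH4Cl) = 606.723 / 53.492 = 11.3423 mol.
Step 1 (NH4Cl:HCl = 1:1): theoretical n(HCl) = 11.3423 mol; at 66.03% yield, n(HCl) = 7.48932 mol.
Step 2 (HCl:Cl2 = 4:1): theoretical n(Cl2) = 1.87233 mol, so theoretical mass = 1.87233 × 70.90 = 132.748 g.
At 86.32% yield, actual mass of Cl2 = 132.748 × 0.8632 = 114.588 g.

114.59 g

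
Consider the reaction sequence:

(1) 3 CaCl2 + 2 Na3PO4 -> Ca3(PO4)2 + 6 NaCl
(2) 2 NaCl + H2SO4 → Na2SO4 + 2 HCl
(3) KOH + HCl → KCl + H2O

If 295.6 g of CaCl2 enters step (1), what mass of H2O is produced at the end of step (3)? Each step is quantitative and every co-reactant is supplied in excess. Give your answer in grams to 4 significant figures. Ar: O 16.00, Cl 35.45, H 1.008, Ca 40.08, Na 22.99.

M(CaCl2) = 40.08 + 2(35.45) = 110.98 g/mol.
M(H2O) = 2(1.008) + 16.00 = 18.016 g/mol.
n(CaCl2) = 295.6 / 110.98 = 2.6635 mol.
Reaction (1): CaCl2→NaCl ratio 3:6 ⇒ n(NaCl) = 5.3271 mol.
Reaction (2): NaCl→HCl ratio 2:2 ⇒ n(HCl) = 5.3271 mol.
Reaction (3): HCl→H2O ratio 1:1 ⇒ n(H2O) = 5.3271 mol.
Mass of H2O = 5.3271 × 18.016 = 95.973 g.

95.97 g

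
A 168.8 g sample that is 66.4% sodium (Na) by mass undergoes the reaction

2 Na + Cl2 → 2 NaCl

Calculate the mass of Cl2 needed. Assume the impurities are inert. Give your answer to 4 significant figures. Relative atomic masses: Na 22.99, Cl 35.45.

Mass of pure Na = 168.8 g × 0.664 = 112.08 g.
M(Na) = 22.99 g/mol.
M(Cl2) = 2(35.45) = 70.90 g/mol.
n(Na) = 112.08 g / 22.99 g/mol = 4.8753 mol.
From the equation the Na:Cl2 mole ratio is 2:1, so n(Cl2) = 4.8753 × 1/2 = 2.4377 mol.
Mass of Cl2 = 2.4377 mol × 70.90 g/mol = 172.83 g.

172.8 g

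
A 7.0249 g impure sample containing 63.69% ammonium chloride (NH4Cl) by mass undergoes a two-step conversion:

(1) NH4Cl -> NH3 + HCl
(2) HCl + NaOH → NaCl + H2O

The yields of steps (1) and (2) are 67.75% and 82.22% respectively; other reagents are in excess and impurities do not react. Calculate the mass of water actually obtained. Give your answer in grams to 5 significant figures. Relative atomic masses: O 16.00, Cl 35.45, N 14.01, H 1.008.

0.83940 g

Pure NH4Cl = 7.0249 × 0.6369 = 4.47416 g.
M(NH4Cl) = 14.01 + 4(1.008) + 35.45 = 53.492 g/mol.
M(H2O) = 2(1.008) + 16.00 = 18.016 g/mol.
n(NH4Cl) = 4.47416 / 53.492 = 0.0836416 mol.
Step 1 (NH4Cl:HCl = 1:1): theoretical n(HCl) = 0.0836416 mol; at 67.75% yield, n(HCl) = 0.0566672 mol.
Step 2 (HCl:H2O = 1:1): theoretical n(H2O) = 0.0566672 mol, so theoretical mass = 0.0566672 × 18.016 = 1.02092 g.
At 82.22% yield, actual mass of H2O = 1.02092 × 0.8222 = 0.839398 g.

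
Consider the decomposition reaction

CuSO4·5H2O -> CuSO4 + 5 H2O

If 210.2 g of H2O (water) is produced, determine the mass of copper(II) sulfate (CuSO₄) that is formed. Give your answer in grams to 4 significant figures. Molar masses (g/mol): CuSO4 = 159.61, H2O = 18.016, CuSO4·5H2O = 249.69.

372.4 g

n(H2O) = 210.20 g / 18.016 g/mol = 11.667 mol.
From the equation the H2O:CuSO4 mole ratio is 5:1, so n(CuSO4) = 11.667 × 1/5 = 2.3335 mol.
Mass of CuSO4 = 2.3335 mol × 159.61 g/mol = 372.45 g.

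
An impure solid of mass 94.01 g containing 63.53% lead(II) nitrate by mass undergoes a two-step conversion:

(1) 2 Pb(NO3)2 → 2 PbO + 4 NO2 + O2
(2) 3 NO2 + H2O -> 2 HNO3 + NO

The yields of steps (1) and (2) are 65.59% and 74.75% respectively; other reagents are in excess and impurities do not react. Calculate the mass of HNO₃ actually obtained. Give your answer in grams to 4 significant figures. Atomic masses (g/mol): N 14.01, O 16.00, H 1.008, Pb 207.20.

7.428 g

Pure Pb(NO3)2 = 94.01 × 0.6353 = 59.725 g.
M(Pb(NO3)2) = 207.20 + 2(14.01) + 6(16.00) = 331.22 g/mol.
M(HNO3) = 1.008 + 14.01 + 3(16.00) = 63.018 g/mol.
n(Pb(NO3)2) = 59.725 / 331.22 = 0.18032 mol.
Step 1 (Pb(NO3)2:NO2 = 2:4): theoretical n(NO2) = 0.36063 mol; at 65.59% yield, n(NO2) = 0.23654 mol.
Step 2 (NO2:HNO3 = 3:2): theoretical n(HNO3) = 0.15769 mol, so theoretical mass = 0.15769 × 63.018 = 9.9375 g.
At 74.75% yield, actual mass of HNO3 = 9.9375 × 0.7475 = 7.4283 g.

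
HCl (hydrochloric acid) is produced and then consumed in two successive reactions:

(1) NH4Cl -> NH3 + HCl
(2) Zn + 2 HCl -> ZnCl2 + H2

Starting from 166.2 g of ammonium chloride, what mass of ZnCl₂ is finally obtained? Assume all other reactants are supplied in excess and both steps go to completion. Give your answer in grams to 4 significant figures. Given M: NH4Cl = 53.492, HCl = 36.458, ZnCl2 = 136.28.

211.7 g

n(NH4Cl) = 166.20 / 53.492 = 3.1070 mol.
Step 1 gives a 1:1 ratio of NH4Cl to HCl, so n(HCl) = 3.1070 mol.
In step 2 the HCl:ZnCl2 ratio is 2:1, so n(ZnCl2) = 1.5535 mol.
Mass of ZnCl2 = 1.5535 × 136.28 = 211.71 g.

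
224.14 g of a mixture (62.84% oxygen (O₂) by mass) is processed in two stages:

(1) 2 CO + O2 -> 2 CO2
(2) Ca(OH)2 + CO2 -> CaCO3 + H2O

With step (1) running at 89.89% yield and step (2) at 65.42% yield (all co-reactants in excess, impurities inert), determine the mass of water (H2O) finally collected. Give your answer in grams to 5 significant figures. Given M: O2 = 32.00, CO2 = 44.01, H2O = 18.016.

93.264 g

Pure O2 = 224.14 × 0.6284 = 140.850 g.
n(O2) = 140.850 / 32.00 = 4.40155 mol.
Step 1 (O2:CO2 = 1:2): theoretical n(CO2) = 8.80310 mol; at 89.89% yield, n(CO2) = 7.91311 mol.
Step 2 (CO2:H2O = 1:1): theoretical n(H2O) = 7.91311 mol, so theoretical mass = 7.91311 × 18.016 = 142.563 g.
At 65.42% yield, actual mass of H2O = 142.563 × 0.6542 = 93.2644 g.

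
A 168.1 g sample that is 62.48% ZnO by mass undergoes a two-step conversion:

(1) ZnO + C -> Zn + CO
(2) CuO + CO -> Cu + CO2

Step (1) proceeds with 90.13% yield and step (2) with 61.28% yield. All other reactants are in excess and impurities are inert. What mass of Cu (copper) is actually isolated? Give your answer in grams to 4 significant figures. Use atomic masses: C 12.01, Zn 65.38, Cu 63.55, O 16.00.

45.30 g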